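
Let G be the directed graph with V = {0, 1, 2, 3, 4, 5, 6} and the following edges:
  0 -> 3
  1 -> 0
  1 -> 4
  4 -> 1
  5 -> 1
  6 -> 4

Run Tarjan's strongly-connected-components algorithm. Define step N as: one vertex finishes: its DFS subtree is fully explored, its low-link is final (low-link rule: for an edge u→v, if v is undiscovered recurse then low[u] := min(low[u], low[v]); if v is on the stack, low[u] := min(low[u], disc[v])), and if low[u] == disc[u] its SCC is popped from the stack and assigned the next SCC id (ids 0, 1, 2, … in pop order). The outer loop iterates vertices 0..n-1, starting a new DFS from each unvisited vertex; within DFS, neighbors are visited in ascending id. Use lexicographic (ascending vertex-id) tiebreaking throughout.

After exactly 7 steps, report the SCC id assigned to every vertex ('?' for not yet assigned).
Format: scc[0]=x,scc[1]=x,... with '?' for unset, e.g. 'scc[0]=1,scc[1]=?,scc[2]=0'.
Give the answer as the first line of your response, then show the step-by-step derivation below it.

scc[0]=1,scc[1]=2,scc[2]=3,scc[3]=0,scc[4]=2,scc[5]=4,scc[6]=5

step 1: low=(low[0]=0,low[1]=?,low[2]=?,low[3]=1,low[4]=?,low[5]=?,low[6]=?); scc=(scc[0]=?,scc[1]=?,scc[2]=?,scc[3]=0,scc[4]=?,scc[5]=?,scc[6]=?)
step 2: low=(low[0]=0,low[1]=?,low[2]=?,low[3]=1,low[4]=?,low[5]=?,low[6]=?); scc=(scc[0]=1,scc[1]=?,scc[2]=?,scc[3]=0,scc[4]=?,scc[5]=?,scc[6]=?)
step 3: low=(low[0]=0,low[1]=2,low[2]=?,low[3]=1,low[4]=2,low[5]=?,low[6]=?); scc=(scc[0]=1,scc[1]=?,scc[2]=?,scc[3]=0,scc[4]=?,scc[5]=?,scc[6]=?)
step 4: low=(low[0]=0,low[1]=2,low[2]=?,low[3]=1,low[4]=2,low[5]=?,low[6]=?); scc=(scc[0]=1,scc[1]=2,scc[2]=?,scc[3]=0,scc[4]=2,scc[5]=?,scc[6]=?)
step 5: low=(low[0]=0,low[1]=2,low[2]=4,low[3]=1,low[4]=2,low[5]=?,low[6]=?); scc=(scc[0]=1,scc[1]=2,scc[2]=3,scc[3]=0,scc[4]=2,scc[5]=?,scc[6]=?)
step 6: low=(low[0]=0,low[1]=2,low[2]=4,low[3]=1,low[4]=2,low[5]=5,low[6]=?); scc=(scc[0]=1,scc[1]=2,scc[2]=3,scc[3]=0,scc[4]=2,scc[5]=4,scc[6]=?)
step 7: low=(low[0]=0,low[1]=2,low[2]=4,low[3]=1,low[4]=2,low[5]=5,low[6]=6); scc=(scc[0]=1,scc[1]=2,scc[2]=3,scc[3]=0,scc[4]=2,scc[5]=4,scc[6]=5)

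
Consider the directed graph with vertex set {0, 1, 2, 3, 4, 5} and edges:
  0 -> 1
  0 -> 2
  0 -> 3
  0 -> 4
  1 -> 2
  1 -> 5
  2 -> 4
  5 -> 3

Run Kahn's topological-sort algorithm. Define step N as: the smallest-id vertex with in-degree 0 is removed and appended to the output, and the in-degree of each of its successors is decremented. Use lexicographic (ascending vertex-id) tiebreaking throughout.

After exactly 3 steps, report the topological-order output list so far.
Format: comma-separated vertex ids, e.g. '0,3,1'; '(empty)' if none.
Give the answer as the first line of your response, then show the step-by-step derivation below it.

0,1,2

step 1: output 0; order=[0]; indeg=(0,0,1,1,1,1)
step 2: output 1; order=[0,1]; indeg=(0,0,0,1,1,0)
step 3: output 2; order=[0,1,2]; indeg=(0,0,0,1,0,0)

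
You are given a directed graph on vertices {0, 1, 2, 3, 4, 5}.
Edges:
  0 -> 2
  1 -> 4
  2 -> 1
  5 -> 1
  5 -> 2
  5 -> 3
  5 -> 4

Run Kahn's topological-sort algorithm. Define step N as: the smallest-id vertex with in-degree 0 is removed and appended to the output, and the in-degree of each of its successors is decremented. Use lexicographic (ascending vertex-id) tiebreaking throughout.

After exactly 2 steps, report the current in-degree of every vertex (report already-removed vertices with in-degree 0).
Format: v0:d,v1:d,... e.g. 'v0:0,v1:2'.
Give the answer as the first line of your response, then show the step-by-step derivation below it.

v0:0,v1:1,v2:0,v3:0,v4:1,v5:0

step 1: output 0; order=[0]; indeg=(0,2,1,1,2,0)
step 2: output 5; order=[0,5]; indeg=(0,1,0,0,1,0)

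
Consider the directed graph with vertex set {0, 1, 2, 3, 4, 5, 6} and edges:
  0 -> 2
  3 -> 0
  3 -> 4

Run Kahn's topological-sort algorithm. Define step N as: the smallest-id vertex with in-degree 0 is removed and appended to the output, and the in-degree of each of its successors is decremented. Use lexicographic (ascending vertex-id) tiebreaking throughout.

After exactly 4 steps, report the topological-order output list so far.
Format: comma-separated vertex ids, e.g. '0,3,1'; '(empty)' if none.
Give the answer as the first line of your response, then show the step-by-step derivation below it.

1,3,0,2

step 1: output 1; order=[1]; indeg=(1,0,1,0,1,0,0)
step 2: output 3; order=[1,3]; indeg=(0,0,1,0,0,0,0)
step 3: output 0; order=[1,3,0]; indeg=(0,0,0,0,0,0,0)
step 4: output 2; order=[1,3,0,2]; indeg=(0,0,0,0,0,0,0)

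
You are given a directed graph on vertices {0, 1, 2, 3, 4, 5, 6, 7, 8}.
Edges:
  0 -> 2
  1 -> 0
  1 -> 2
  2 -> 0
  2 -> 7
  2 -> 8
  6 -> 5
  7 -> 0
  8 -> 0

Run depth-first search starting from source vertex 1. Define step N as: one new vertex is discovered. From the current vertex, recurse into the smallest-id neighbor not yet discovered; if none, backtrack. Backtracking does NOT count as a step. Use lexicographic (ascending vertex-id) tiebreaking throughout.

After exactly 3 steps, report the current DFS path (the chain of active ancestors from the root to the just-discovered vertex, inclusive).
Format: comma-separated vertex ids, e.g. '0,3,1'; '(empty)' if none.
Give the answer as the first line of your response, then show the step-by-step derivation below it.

1,0,2

step 1: discover 1; path=1; order=1
step 2: discover 0; path=1>0; order=1,0
step 3: discover 2; path=1>0>2; order=1,0,2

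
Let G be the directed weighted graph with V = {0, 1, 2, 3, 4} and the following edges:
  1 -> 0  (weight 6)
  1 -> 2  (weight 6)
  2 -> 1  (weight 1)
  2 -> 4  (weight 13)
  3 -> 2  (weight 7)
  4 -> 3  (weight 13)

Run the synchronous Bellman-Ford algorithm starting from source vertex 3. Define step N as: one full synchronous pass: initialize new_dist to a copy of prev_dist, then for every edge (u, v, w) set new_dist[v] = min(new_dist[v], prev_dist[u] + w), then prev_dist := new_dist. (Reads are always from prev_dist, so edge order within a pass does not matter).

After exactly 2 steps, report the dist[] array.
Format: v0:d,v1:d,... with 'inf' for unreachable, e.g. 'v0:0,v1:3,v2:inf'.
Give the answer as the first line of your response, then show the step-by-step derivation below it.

v0:inf,v1:8,v2:7,v3:0,v4:20

step 1: dist = v0:inf,v1:inf,v2:7,v3:0,v4:inf
step 2: dist = v0:inf,v1:8,v2:7,v3:0,v4:20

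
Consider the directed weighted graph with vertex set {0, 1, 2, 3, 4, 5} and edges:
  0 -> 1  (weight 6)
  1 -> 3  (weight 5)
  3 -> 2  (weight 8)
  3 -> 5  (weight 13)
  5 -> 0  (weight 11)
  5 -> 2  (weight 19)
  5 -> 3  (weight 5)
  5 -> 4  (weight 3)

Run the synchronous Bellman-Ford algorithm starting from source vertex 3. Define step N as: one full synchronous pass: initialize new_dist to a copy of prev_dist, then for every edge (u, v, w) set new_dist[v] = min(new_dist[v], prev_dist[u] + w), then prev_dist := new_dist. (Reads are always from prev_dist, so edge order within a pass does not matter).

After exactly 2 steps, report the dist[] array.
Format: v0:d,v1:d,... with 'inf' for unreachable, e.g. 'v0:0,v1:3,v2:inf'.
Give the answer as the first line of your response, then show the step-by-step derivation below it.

v0:24,v1:inf,v2:8,v3:0,v4:16,v5:13

step 1: dist = v0:inf,v1:inf,v2:8,v3:0,v4:inf,v5:13
step 2: dist = v0:24,v1:inf,v2:8,v3:0,v4:16,v5:13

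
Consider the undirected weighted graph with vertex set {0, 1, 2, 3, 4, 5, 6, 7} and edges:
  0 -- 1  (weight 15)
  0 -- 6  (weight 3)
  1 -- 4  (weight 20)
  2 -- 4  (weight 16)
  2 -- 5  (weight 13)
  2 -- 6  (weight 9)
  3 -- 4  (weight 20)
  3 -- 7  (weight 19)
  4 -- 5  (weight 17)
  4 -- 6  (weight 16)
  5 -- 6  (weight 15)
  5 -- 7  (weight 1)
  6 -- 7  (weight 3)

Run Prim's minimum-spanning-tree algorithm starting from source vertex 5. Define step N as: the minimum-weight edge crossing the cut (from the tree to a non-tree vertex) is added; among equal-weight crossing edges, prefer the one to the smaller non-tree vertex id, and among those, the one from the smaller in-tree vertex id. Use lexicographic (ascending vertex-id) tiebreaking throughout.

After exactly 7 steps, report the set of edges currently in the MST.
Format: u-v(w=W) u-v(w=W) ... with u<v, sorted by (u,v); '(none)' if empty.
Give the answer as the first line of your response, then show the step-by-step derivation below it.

0-1(w=15) 0-6(w=3) 2-4(w=16) 2-6(w=9) 3-7(w=19) 5-7(w=1) 6-7(w=3)

step 1: add edge 5-7 (w=1); MST = {5-7(w=1)}
step 2: add edge 6-7 (w=3); MST = {5-7(w=1) 6-7(w=3)}
step 3: add edge 0-6 (w=3); MST = {0-6(w=3) 5-7(w=1) 6-7(w=3)}
step 4: add edge 2-6 (w=9); MST = {0-6(w=3) 2-6(w=9) 5-7(w=1) 6-7(w=3)}
step 5: add edge 0-1 (w=15); MST = {0-1(w=15) 0-6(w=3) 2-6(w=9) 5-7(w=1) 6-7(w=3)}
step 6: add edge 2-4 (w=16); MST = {0-1(w=15) 0-6(w=3) 2-4(w=16) 2-6(w=9) 5-7(w=1) 6-7(w=3)}
step 7: add edge 3-7 (w=19); MST = {0-1(w=15) 0-6(w=3) 2-4(w=16) 2-6(w=9) 3-7(w=19) 5-7(w=1) 6-7(w=3)}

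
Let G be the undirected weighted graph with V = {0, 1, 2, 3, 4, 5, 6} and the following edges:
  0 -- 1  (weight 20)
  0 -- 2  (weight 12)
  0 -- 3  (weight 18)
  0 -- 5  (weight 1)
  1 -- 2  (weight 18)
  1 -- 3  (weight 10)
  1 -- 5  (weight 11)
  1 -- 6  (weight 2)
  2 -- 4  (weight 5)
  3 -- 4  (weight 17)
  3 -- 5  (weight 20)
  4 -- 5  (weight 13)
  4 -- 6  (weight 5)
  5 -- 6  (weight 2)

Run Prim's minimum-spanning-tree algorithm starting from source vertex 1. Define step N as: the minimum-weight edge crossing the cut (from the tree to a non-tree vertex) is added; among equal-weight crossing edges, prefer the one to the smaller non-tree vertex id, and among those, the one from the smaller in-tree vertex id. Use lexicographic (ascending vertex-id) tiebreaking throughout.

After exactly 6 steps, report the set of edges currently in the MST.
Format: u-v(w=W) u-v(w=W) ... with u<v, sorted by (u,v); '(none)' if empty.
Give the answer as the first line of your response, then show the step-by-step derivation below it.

0-5(w=1) 1-3(w=10) 1-6(w=2) 2-4(w=5) 4-6(w=5) 5-6(w=2)

step 1: add edge 1-6 (w=2); MST = {1-6(w=2)}
step 2: add edge 5-6 (w=2); MST = {1-6(w=2) 5-6(w=2)}
step 3: add edge 0-5 (w=1); MST = {0-5(w=1) 1-6(w=2) 5-6(w=2)}
step 4: add edge 4-6 (w=5); MST = {0-5(w=1) 1-6(w=2) 4-6(w=5) 5-6(w=2)}
step 5: add edge 2-4 (w=5); MST = {0-5(w=1) 1-6(w=2) 2-4(w=5) 4-6(w=5) 5-6(w=2)}
step 6: add edge 1-3 (w=10); MST = {0-5(w=1) 1-3(w=10) 1-6(w=2) 2-4(w=5) 4-6(w=5) 5-6(w=2)}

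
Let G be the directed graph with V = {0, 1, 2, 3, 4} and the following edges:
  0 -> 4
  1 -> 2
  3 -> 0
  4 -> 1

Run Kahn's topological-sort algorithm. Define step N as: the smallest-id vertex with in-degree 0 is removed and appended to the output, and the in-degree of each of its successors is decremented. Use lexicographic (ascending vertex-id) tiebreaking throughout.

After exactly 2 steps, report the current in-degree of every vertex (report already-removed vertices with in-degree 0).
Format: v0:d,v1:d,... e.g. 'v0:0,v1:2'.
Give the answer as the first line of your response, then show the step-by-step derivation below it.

v0:0,v1:1,v2:1,v3:0,v4:0

step 1: output 3; order=[3]; indeg=(0,1,1,0,1)
step 2: output 0; order=[3,0]; indeg=(0,1,1,0,0)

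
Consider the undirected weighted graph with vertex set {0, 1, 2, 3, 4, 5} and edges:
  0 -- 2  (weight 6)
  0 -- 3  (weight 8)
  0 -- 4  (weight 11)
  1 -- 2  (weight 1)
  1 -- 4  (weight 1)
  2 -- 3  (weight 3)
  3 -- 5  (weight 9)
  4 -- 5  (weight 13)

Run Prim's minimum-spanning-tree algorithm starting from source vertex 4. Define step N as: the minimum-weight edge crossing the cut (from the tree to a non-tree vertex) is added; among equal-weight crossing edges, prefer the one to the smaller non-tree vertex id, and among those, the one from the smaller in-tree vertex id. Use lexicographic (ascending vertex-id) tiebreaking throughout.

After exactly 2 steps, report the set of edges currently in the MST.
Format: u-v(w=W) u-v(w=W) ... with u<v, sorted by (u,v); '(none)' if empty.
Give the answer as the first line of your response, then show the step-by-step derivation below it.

1-2(w=1) 1-4(w=1)

step 1: add edge 1-4 (w=1); MST = {1-4(w=1)}
step 2: add edge 1-2 (w=1); MST = {1-2(w=1) 1-4(w=1)}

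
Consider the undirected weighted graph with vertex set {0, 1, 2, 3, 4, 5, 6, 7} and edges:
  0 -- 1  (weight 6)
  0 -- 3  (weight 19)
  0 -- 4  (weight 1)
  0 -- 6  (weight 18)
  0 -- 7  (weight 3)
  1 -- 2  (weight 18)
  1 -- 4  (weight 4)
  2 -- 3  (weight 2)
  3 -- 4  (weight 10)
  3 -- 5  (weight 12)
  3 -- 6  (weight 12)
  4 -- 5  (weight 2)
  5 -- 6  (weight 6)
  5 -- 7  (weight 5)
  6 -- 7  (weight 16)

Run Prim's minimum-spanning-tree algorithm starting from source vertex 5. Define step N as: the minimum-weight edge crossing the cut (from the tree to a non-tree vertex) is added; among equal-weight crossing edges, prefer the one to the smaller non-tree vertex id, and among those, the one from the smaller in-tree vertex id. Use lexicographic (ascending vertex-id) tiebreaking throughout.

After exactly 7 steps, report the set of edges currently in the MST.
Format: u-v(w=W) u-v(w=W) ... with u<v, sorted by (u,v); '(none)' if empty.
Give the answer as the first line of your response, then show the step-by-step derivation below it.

0-4(w=1) 0-7(w=3) 1-4(w=4) 2-3(w=2) 3-4(w=10) 4-5(w=2) 5-6(w=6)

step 1: add edge 4-5 (w=2); MST = {4-5(w=2)}
step 2: add edge 0-4 (w=1); MST = {0-4(w=1) 4-5(w=2)}
step 3: add edge 0-7 (w=3); MST = {0-4(w=1) 0-7(w=3) 4-5(w=2)}
step 4: add edge 1-4 (w=4); MST = {0-4(w=1) 0-7(w=3) 1-4(w=4) 4-5(w=2)}
step 5: add edge 5-6 (w=6); MST = {0-4(w=1) 0-7(w=3) 1-4(w=4) 4-5(w=2) 5-6(w=6)}
step 6: add edge 3-4 (w=10); MST = {0-4(w=1) 0-7(w=3) 1-4(w=4) 3-4(w=10) 4-5(w=2) 5-6(w=6)}
step 7: add edge 2-3 (w=2); MST = {0-4(w=1) 0-7(w=3) 1-4(w=4) 2-3(w=2) 3-4(w=10) 4-5(w=2) 5-6(w=6)}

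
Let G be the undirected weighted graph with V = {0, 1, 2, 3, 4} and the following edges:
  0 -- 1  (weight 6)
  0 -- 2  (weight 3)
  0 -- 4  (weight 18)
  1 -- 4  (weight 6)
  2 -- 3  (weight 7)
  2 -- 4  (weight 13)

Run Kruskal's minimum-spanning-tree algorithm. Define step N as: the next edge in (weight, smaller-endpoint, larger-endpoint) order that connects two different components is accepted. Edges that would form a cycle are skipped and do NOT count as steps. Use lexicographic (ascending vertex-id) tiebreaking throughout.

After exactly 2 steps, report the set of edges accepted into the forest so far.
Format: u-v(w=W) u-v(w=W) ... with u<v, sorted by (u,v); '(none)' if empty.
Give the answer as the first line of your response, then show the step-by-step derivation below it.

0-1(w=6) 0-2(w=3)

step 1: add edge 0-2 (w=3); MST = {0-2(w=3)}
step 2: add edge 0-1 (w=6); MST = {0-1(w=6) 0-2(w=3)}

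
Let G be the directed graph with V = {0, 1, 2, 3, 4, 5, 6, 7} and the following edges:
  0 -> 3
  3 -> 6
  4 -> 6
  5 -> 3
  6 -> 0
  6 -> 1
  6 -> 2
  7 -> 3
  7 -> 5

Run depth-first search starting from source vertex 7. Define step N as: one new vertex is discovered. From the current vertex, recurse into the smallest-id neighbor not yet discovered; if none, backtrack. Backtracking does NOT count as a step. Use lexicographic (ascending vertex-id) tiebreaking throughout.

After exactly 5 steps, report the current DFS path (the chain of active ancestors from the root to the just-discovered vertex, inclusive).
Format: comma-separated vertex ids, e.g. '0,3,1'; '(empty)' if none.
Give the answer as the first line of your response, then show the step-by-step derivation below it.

7,3,6,1

step 1: discover 7; path=7; order=7
step 2: discover 3; path=7>3; order=7,3
step 3: discover 6; path=7>3>6; order=7,3,6
step 4: discover 0; path=7>3>6>0; order=7,3,6,0
step 5: discover 1; path=7>3>6>1; order=7,3,6,0,1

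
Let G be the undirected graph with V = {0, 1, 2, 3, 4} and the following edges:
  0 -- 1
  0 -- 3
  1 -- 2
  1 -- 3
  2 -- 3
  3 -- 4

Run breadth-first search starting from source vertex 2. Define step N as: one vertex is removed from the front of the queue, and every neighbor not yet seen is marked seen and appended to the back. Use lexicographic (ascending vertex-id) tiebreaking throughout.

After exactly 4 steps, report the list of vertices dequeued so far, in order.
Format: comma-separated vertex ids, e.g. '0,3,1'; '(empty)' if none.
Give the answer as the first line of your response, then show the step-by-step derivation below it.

2,1,3,0

step 1: dequeue 2; queue=[1,3]; order=2
step 2: dequeue 1; queue=[3,0]; order=2,1
step 3: dequeue 3; queue=[0,4]; order=2,1,3
step 4: dequeue 0; queue=[4]; order=2,1,3,0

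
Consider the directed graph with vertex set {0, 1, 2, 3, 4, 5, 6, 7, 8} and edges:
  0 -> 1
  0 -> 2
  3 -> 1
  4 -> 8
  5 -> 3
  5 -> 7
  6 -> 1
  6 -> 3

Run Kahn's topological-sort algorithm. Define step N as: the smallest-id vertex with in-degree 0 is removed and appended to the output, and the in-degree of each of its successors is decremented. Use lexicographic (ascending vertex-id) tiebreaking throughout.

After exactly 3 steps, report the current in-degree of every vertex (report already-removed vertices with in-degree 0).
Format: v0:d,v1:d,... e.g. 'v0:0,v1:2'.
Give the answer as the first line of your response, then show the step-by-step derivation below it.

v0:0,v1:2,v2:0,v3:2,v4:0,v5:0,v6:0,v7:1,v8:0

step 1: output 0; order=[0]; indeg=(0,2,0,2,0,0,0,1,1)
step 2: output 2; order=[0,2]; indeg=(0,2,0,2,0,0,0,1,1)
step 3: output 4; order=[0,2,4]; indeg=(0,2,0,2,0,0,0,1,0)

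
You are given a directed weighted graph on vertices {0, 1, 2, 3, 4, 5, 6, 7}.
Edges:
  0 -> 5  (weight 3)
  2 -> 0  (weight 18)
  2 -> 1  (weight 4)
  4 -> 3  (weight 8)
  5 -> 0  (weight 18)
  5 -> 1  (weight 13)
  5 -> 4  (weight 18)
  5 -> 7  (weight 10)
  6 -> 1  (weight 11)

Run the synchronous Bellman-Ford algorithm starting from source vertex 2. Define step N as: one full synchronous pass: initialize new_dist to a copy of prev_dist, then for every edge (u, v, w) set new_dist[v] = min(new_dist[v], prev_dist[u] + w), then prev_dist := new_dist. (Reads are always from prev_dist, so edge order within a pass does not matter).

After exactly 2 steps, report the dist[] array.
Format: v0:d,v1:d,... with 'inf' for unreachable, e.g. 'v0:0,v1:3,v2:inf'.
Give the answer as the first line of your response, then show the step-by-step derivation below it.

v0:18,v1:4,v2:0,v3:inf,v4:inf,v5:21,v6:inf,v7:inf

step 1: dist = v0:18,v1:4,v2:0,v3:inf,v4:inf,v5:inf,v6:inf,v7:inf
step 2: dist = v0:18,v1:4,v2:0,v3:inf,v4:inf,v5:21,v6:inf,v7:inf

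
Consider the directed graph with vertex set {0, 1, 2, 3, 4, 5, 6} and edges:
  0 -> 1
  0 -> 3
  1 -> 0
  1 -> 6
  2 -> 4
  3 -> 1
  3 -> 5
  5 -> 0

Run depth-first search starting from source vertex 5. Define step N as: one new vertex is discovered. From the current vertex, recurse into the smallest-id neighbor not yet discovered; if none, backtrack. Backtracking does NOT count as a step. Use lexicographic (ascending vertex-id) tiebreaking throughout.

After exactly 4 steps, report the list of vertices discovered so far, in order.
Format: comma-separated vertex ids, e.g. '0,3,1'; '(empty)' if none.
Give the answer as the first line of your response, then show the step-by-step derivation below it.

5,0,1,6

step 1: discover 5; path=5; order=5
step 2: discover 0; path=5>0; order=5,0
step 3: discover 1; path=5>0>1; order=5,0,1
step 4: discover 6; path=5>0>1>6; order=5,0,1,6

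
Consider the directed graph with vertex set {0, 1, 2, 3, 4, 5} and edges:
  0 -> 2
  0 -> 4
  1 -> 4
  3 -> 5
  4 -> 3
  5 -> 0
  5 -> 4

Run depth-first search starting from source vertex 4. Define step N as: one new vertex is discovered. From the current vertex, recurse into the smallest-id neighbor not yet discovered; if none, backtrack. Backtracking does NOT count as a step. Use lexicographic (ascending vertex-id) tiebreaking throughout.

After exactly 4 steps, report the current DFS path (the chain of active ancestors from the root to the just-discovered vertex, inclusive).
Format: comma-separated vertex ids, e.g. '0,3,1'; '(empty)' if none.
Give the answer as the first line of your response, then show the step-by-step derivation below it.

4,3,5,0

step 1: discover 4; path=4; order=4
step 2: discover 3; path=4>3; order=4,3
step 3: discover 5; path=4>3>5; order=4,3,5
step 4: discover 0; path=4>3>5>0; order=4,3,5,0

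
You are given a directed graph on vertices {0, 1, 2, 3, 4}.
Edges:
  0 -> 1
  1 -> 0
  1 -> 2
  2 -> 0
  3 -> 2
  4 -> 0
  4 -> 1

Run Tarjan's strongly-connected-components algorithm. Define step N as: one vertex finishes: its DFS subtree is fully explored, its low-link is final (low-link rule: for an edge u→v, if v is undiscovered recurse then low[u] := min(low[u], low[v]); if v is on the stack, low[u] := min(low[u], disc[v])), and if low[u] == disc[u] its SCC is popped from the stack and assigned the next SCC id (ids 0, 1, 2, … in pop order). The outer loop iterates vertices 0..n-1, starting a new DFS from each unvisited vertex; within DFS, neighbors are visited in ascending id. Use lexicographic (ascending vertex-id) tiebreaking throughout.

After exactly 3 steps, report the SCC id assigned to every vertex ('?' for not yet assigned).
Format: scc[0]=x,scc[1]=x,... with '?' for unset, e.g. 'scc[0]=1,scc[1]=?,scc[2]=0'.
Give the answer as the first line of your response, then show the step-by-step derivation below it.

scc[0]=0,scc[1]=0,scc[2]=0,scc[3]=?,scc[4]=?

step 1: low=(low[0]=0,low[1]=0,low[2]=0,low[3]=?,low[4]=?); scc=(scc[0]=?,scc[1]=?,scc[2]=?,scc[3]=?,scc[4]=?)
step 2: low=(low[0]=0,low[1]=0,low[2]=0,low[3]=?,low[4]=?); scc=(scc[0]=?,scc[1]=?,scc[2]=?,scc[3]=?,scc[4]=?)
step 3: low=(low[0]=0,low[1]=0,low[2]=0,low[3]=?,low[4]=?); scc=(scc[0]=0,scc[1]=0,scc[2]=0,scc[3]=?,scc[4]=?)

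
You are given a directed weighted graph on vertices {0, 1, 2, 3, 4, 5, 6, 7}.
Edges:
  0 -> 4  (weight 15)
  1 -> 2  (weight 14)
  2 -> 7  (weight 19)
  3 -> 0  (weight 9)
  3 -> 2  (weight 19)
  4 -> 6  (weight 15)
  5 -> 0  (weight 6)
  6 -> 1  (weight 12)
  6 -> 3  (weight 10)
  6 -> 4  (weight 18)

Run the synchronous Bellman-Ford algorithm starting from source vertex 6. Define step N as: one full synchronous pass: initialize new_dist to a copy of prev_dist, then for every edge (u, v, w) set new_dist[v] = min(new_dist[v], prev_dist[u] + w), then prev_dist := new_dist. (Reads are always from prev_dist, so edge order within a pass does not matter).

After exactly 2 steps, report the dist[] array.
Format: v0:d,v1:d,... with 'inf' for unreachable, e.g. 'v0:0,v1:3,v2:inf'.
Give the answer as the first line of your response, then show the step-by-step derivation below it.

v0:19,v1:12,v2:26,v3:10,v4:18,v5:inf,v6:0,v7:inf

step 1: dist = v0:inf,v1:12,v2:inf,v3:10,v4:18,v5:inf,v6:0,v7:inf
step 2: dist = v0:19,v1:12,v2:26,v3:10,v4:18,v5:inf,v6:0,v7:inf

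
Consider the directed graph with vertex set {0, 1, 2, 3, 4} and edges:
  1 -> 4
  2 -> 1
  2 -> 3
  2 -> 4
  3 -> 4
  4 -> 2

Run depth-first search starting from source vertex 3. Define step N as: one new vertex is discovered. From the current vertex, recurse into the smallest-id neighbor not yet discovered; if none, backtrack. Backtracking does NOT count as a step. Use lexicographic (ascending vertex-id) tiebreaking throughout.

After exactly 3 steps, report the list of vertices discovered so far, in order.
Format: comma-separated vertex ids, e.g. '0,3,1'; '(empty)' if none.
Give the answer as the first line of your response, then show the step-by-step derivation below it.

3,4,2

step 1: discover 3; path=3; order=3
step 2: discover 4; path=3>4; order=3,4
step 3: discover 2; path=3>4>2; order=3,4,2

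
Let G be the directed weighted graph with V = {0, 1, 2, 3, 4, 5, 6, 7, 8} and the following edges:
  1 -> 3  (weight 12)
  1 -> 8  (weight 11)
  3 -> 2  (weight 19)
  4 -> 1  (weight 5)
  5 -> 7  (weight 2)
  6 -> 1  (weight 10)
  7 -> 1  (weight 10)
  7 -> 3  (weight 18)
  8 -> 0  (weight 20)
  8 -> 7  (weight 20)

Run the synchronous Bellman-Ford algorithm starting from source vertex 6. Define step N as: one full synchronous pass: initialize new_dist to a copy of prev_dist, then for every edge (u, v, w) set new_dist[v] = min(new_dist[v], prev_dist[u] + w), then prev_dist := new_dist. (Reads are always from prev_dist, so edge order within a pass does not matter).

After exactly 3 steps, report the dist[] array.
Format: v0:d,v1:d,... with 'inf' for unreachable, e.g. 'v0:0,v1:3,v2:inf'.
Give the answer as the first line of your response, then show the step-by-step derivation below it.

v0:41,v1:10,v2:41,v3:22,v4:inf,v5:inf,v6:0,v7:41,v8:21

step 1: dist = v0:inf,v1:10,v2:inf,v3:inf,v4:inf,v5:inf,v6:0,v7:inf,v8:inf
step 2: dist = v0:inf,v1:10,v2:inf,v3:22,v4:inf,v5:inf,v6:0,v7:inf,v8:21
step 3: dist = v0:41,v1:10,v2:41,v3:22,v4:inf,v5:inf,v6:0,v7:41,v8:21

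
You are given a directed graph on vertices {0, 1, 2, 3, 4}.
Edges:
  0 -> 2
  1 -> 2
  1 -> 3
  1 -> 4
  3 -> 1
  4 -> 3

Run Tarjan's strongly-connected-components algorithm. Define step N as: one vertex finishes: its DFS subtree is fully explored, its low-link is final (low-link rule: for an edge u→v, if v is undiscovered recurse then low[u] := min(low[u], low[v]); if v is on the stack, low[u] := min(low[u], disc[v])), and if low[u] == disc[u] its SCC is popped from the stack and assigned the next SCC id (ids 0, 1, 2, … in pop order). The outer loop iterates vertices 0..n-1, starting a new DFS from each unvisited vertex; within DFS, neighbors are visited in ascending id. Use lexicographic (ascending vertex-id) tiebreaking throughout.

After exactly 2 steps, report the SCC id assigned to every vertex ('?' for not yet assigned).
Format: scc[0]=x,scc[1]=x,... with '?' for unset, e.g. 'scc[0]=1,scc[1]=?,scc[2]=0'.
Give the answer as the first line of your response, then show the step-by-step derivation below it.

scc[0]=1,scc[1]=?,scc[2]=0,scc[3]=?,scc[4]=?

step 1: low=(low[0]=0,low[1]=?,low[2]=1,low[3]=?,low[4]=?); scc=(scc[0]=?,scc[1]=?,scc[2]=0,scc[3]=?,scc[4]=?)
step 2: low=(low[0]=0,low[1]=?,low[2]=1,low[3]=?,low[4]=?); scc=(scc[0]=1,scc[1]=?,scc[2]=0,scc[3]=?,scc[4]=?)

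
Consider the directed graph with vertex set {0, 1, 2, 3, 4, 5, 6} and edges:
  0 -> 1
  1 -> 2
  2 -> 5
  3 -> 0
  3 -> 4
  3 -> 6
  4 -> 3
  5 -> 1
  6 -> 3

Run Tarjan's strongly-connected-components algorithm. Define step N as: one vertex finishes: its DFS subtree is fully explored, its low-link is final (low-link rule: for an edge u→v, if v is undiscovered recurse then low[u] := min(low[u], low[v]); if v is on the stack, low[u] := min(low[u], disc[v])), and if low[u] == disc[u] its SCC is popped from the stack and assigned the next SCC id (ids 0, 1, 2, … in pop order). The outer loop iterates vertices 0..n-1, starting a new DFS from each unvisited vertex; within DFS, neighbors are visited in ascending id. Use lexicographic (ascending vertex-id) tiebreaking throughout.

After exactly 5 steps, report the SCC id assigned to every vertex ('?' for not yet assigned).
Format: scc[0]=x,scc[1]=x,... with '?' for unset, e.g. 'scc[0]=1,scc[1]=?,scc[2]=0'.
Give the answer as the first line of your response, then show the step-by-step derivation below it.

scc[0]=1,scc[1]=0,scc[2]=0,scc[3]=?,scc[4]=?,scc[5]=0,scc[6]=?

step 1: low=(low[0]=0,low[1]=1,low[2]=2,low[3]=?,low[4]=?,low[5]=1,low[6]=?); scc=(scc[0]=?,scc[1]=?,scc[2]=?,scc[3]=?,scc[4]=?,scc[5]=?,scc[6]=?)
step 2: low=(low[0]=0,low[1]=1,low[2]=1,low[3]=?,low[4]=?,low[5]=1,low[6]=?); scc=(scc[0]=?,scc[1]=?,scc[2]=?,scc[3]=?,scc[4]=?,scc[5]=?,scc[6]=?)
step 3: low=(low[0]=0,low[1]=1,low[2]=1,low[3]=?,low[4]=?,low[5]=1,low[6]=?); scc=(scc[0]=?,scc[1]=0,scc[2]=0,scc[3]=?,scc[4]=?,scc[5]=0,scc[6]=?)
step 4: low=(low[0]=0,low[1]=1,low[2]=1,low[3]=?,low[4]=?,low[5]=1,low[6]=?); scc=(scc[0]=1,scc[1]=0,scc[2]=0,scc[3]=?,scc[4]=?,scc[5]=0,scc[6]=?)
step 5: low=(low[0]=0,low[1]=1,low[2]=1,low[3]=4,low[4]=4,low[5]=1,low[6]=?); scc=(scc[0]=1,scc[1]=0,scc[2]=0,scc[3]=?,scc[4]=?,scc[5]=0,scc[6]=?)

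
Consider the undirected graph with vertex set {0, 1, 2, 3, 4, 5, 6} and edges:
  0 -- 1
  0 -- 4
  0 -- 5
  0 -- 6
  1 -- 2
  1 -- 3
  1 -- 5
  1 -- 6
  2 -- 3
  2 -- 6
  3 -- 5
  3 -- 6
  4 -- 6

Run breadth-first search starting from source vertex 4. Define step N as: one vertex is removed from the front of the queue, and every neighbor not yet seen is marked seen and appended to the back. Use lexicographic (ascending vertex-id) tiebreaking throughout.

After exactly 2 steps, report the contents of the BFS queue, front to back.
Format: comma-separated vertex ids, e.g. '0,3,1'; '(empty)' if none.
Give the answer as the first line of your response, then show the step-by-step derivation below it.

6,1,5

step 1: dequeue 4; queue=[0,6]; order=4
step 2: dequeue 0; queue=[6,1,5]; order=4,0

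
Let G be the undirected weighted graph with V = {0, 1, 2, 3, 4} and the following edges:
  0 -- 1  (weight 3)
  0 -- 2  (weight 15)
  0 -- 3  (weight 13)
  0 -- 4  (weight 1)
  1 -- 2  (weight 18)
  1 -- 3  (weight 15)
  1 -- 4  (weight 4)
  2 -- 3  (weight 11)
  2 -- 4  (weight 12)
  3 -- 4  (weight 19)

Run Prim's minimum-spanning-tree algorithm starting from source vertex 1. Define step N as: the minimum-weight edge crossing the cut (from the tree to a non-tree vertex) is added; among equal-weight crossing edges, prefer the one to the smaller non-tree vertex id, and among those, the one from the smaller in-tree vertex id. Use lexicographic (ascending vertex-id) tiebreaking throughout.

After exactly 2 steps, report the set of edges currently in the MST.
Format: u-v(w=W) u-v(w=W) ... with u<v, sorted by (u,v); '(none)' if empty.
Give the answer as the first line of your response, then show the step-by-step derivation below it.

0-1(w=3) 0-4(w=1)

step 1: add edge 0-1 (w=3); MST = {0-1(w=3)}
step 2: add edge 0-4 (w=1); MST = {0-1(w=3) 0-4(w=1)}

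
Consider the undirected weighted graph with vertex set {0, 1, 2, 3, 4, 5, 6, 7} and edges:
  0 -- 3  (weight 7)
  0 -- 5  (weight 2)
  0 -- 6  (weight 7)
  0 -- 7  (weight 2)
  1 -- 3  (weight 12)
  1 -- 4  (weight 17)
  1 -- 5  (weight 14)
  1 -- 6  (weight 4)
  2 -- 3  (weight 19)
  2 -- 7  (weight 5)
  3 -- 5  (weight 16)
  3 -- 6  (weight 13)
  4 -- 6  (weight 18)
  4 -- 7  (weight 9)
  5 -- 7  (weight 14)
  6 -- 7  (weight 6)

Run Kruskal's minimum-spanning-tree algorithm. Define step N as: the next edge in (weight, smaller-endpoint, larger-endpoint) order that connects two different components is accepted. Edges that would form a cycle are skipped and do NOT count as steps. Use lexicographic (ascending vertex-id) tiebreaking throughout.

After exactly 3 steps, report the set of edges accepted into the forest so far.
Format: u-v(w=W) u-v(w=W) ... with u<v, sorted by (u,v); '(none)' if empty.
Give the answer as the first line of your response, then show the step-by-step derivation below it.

0-5(w=2) 0-7(w=2) 1-6(w=4)

step 1: add edge 0-5 (w=2); MST = {0-5(w=2)}
step 2: add edge 0-7 (w=2); MST = {0-5(w=2) 0-7(w=2)}
step 3: add edge 1-6 (w=4); MST = {0-5(w=2) 0-7(w=2) 1-6(w=4)}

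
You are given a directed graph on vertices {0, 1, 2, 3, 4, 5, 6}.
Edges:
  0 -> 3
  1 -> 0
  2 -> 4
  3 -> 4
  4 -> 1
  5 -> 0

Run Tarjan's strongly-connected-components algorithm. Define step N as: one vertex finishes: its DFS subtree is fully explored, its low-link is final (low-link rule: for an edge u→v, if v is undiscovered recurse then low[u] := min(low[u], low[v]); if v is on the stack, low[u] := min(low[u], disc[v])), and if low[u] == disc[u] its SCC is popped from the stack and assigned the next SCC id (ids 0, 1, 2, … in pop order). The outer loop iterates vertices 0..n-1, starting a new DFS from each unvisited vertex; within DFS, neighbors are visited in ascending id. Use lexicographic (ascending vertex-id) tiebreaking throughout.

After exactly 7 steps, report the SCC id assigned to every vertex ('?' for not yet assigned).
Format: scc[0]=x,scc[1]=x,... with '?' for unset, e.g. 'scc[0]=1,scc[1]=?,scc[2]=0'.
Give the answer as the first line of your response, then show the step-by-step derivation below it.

scc[0]=0,scc[1]=0,scc[2]=1,scc[3]=0,scc[4]=0,scc[5]=2,scc[6]=3

step 1: low=(low[0]=0,low[1]=0,low[2]=?,low[3]=1,low[4]=2,low[5]=?,low[6]=?); scc=(scc[0]=?,scc[1]=?,scc[2]=?,scc[3]=?,scc[4]=?,scc[5]=?,scc[6]=?)
step 2: low=(low[0]=0,low[1]=0,low[2]=?,low[3]=1,low[4]=0,low[5]=?,low[6]=?); scc=(scc[0]=?,scc[1]=?,scc[2]=?,scc[3]=?,scc[4]=?,scc[5]=?,scc[6]=?)
step 3: low=(low[0]=0,low[1]=0,low[2]=?,low[3]=0,low[4]=0,low[5]=?,low[6]=?); scc=(scc[0]=?,scc[1]=?,scc[2]=?,scc[3]=?,scc[4]=?,scc[5]=?,scc[6]=?)
step 4: low=(low[0]=0,low[1]=0,low[2]=?,low[3]=0,low[4]=0,low[5]=?,low[6]=?); scc=(scc[0]=0,scc[1]=0,scc[2]=?,scc[3]=0,scc[4]=0,scc[5]=?,scc[6]=?)
step 5: low=(low[0]=0,low[1]=0,low[2]=4,low[3]=0,low[4]=0,low[5]=?,low[6]=?); scc=(scc[0]=0,scc[1]=0,scc[2]=1,scc[3]=0,scc[4]=0,scc[5]=?,scc[6]=?)
step 6: low=(low[0]=0,low[1]=0,low[2]=4,low[3]=0,low[4]=0,low[5]=5,low[6]=?); scc=(scc[0]=0,scc[1]=0,scc[2]=1,scc[3]=0,scc[4]=0,scc[5]=2,scc[6]=?)
step 7: low=(low[0]=0,low[1]=0,low[2]=4,low[3]=0,low[4]=0,low[5]=5,low[6]=6); scc=(scc[0]=0,scc[1]=0,scc[2]=1,scc[3]=0,scc[4]=0,scc[5]=2,scc[6]=3)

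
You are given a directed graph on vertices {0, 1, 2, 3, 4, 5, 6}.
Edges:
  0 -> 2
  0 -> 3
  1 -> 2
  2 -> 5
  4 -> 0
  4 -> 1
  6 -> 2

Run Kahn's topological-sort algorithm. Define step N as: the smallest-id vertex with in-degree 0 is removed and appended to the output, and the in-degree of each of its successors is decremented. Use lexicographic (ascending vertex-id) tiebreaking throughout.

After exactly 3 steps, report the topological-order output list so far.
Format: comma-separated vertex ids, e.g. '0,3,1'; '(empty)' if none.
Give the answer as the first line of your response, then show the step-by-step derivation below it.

4,0,1

step 1: output 4; order=[4]; indeg=(0,0,3,1,0,1,0)
step 2: output 0; order=[4,0]; indeg=(0,0,2,0,0,1,0)
step 3: output 1; order=[4,0,1]; indeg=(0,0,1,0,0,1,0)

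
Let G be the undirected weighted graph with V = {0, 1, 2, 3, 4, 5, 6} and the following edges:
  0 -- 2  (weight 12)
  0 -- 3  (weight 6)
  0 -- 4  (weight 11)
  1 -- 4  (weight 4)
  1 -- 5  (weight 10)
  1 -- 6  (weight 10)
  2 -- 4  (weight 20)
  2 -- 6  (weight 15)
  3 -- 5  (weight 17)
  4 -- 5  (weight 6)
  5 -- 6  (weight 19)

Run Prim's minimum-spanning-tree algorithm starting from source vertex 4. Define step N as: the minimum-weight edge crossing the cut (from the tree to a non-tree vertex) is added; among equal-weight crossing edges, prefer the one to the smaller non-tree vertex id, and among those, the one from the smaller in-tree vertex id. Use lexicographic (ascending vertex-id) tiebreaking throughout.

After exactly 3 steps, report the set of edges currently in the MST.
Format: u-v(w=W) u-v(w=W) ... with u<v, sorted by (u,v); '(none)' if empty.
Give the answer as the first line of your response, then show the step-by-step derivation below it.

1-4(w=4) 1-6(w=10) 4-5(w=6)

step 1: add edge 1-4 (w=4); MST = {1-4(w=4)}
step 2: add edge 4-5 (w=6); MST = {1-4(w=4) 4-5(w=6)}
step 3: add edge 1-6 (w=10); MST = {1-4(w=4) 1-6(w=10) 4-5(w=6)}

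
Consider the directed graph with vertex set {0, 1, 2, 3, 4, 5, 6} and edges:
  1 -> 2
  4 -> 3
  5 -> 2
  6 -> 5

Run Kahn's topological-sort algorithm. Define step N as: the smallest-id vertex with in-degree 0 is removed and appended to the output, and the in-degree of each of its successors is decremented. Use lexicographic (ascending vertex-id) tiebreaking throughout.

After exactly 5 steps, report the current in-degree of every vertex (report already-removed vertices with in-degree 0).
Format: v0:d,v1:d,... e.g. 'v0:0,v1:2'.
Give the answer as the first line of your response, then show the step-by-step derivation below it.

v0:0,v1:0,v2:1,v3:0,v4:0,v5:0,v6:0

step 1: output 0; order=[0]; indeg=(0,0,2,1,0,1,0)
step 2: output 1; order=[0,1]; indeg=(0,0,1,1,0,1,0)
step 3: output 4; order=[0,1,4]; indeg=(0,0,1,0,0,1,0)
step 4: output 3; order=[0,1,4,3]; indeg=(0,0,1,0,0,1,0)
step 5: output 6; order=[0,1,4,3,6]; indeg=(0,0,1,0,0,0,0)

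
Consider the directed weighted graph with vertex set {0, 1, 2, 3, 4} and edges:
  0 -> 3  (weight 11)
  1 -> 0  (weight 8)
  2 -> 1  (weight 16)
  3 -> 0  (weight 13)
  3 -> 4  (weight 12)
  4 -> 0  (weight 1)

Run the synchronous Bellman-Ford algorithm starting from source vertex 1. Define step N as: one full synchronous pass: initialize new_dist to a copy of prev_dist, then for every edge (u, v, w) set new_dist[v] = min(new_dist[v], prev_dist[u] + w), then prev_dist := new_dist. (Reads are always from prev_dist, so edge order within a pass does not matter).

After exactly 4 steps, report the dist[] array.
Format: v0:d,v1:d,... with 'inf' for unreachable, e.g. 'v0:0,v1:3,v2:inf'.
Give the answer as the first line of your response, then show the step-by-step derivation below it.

v0:8,v1:0,v2:inf,v3:19,v4:31

step 1: dist = v0:8,v1:0,v2:inf,v3:inf,v4:inf
step 2: dist = v0:8,v1:0,v2:inf,v3:19,v4:inf
step 3: dist = v0:8,v1:0,v2:inf,v3:19,v4:31
step 4: dist = v0:8,v1:0,v2:inf,v3:19,v4:31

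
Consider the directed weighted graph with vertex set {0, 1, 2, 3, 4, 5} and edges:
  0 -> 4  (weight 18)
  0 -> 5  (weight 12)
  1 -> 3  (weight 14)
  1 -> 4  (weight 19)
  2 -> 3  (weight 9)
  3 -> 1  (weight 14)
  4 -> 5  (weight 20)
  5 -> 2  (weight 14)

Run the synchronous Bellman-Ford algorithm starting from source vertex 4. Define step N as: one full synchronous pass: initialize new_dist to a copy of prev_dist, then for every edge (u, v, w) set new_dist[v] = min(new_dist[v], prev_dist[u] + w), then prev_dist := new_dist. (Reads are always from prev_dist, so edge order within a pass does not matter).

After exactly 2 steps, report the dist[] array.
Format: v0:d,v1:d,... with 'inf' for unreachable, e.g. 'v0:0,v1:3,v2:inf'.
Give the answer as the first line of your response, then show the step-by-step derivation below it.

v0:inf,v1:inf,v2:34,v3:inf,v4:0,v5:20

step 1: dist = v0:inf,v1:inf,v2:inf,v3:inf,v4:0,v5:20
step 2: dist = v0:inf,v1:inf,v2:34,v3:inf,v4:0,v5:20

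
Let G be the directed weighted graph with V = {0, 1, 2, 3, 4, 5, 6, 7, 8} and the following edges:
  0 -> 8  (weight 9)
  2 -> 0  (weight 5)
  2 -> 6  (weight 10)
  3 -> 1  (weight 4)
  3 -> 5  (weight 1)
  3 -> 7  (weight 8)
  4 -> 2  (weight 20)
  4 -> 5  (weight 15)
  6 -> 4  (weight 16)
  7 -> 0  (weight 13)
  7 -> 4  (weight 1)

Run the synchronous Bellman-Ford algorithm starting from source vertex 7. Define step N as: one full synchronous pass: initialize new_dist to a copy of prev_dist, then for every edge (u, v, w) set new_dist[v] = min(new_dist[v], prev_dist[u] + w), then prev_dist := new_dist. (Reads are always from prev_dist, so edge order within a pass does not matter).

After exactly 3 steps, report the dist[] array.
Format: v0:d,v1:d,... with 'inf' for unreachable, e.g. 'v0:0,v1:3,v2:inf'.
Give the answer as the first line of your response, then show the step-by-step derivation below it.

v0:13,v1:inf,v2:21,v3:inf,v4:1,v5:16,v6:31,v7:0,v8:22

step 1: dist = v0:13,v1:inf,v2:inf,v3:inf,v4:1,v5:inf,v6:inf,v7:0,v8:inf
step 2: dist = v0:13,v1:inf,v2:21,v3:inf,v4:1,v5:16,v6:inf,v7:0,v8:22
step 3: dist = v0:13,v1:inf,v2:21,v3:inf,v4:1,v5:16,v6:31,v7:0,v8:22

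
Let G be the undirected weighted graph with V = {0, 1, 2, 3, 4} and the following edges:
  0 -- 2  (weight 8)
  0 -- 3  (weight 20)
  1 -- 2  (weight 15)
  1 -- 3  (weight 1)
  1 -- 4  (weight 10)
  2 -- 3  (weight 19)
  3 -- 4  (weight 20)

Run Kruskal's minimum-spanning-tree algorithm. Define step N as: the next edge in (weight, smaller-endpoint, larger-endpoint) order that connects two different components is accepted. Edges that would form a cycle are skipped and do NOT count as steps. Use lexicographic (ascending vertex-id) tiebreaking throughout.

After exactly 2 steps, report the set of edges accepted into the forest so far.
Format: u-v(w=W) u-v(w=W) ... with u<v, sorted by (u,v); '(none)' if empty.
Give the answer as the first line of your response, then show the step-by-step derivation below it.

0-2(w=8) 1-3(w=1)

step 1: add edge 1-3 (w=1); MST = {1-3(w=1)}
step 2: add edge 0-2 (w=8); MST = {0-2(w=8) 1-3(w=1)}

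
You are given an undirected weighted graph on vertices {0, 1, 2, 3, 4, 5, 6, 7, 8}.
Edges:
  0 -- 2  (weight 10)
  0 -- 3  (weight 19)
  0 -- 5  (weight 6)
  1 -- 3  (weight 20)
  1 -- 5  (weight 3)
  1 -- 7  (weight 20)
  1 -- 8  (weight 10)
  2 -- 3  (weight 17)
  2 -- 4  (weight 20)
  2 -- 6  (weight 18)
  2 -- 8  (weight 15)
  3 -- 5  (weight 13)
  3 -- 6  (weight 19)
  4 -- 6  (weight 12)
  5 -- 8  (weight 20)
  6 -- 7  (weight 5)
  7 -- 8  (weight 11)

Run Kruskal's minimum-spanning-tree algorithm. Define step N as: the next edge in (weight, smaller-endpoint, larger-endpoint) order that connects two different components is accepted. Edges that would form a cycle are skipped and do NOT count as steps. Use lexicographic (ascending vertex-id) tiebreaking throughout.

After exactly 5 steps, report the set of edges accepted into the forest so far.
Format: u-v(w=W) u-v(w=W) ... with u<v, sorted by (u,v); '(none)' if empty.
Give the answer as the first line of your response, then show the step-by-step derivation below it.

0-2(w=10) 0-5(w=6) 1-5(w=3) 1-8(w=10) 6-7(w=5)

step 1: add edge 1-5 (w=3); MST = {1-5(w=3)}
step 2: add edge 6-7 (w=5); MST = {1-5(w=3) 6-7(w=5)}
step 3: add edge 0-5 (w=6); MST = {0-5(w=6) 1-5(w=3) 6-7(w=5)}
step 4: add edge 0-2 (w=10); MST = {0-2(w=10) 0-5(w=6) 1-5(w=3) 6-7(w=5)}
step 5: add edge 1-8 (w=10); MST = {0-2(w=10) 0-5(w=6) 1-5(w=3) 1-8(w=10) 6-7(w=5)}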